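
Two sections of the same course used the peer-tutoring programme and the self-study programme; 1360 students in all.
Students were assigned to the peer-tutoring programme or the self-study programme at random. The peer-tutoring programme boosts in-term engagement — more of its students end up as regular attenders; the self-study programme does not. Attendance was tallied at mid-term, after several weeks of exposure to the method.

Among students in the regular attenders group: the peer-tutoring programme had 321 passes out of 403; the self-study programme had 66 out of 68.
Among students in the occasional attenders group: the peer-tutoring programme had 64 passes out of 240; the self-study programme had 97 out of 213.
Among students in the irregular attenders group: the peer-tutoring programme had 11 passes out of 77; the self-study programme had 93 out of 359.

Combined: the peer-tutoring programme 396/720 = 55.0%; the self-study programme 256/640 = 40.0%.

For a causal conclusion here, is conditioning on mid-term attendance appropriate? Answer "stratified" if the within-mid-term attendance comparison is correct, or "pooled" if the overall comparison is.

pooled

The distribution of mid-term attendance is itself part of what the teaching method does — it is an intermediate outcome. Holding it fixed would remove that part of the effect; the total effect is the pooled difference.
Pooled: the peer-tutoring programme 55.0% vs the self-study programme 40.0%; the peer-tutoring programme is higher overall.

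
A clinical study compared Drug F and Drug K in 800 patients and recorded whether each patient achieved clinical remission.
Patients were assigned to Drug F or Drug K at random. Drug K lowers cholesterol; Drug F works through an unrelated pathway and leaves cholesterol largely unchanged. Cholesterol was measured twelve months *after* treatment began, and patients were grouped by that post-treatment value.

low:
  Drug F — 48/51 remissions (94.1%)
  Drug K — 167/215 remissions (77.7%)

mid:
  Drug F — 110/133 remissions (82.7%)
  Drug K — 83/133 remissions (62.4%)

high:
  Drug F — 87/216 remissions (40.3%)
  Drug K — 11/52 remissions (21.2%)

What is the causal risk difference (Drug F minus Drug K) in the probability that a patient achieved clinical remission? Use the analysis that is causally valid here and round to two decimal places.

The stratified and pooled comparisons disagree (Drug F wins within each cholesterol; Drug K wins overall), so the answer turns on the causal role of cholesterol.
Because the drug influences cholesterol, cholesterol is a post-treatment mediator, not a confounder. Stratifying on it would bias the estimate; the causal effect is the crude pooled difference.
The causal difference is the pooled difference: 0.613 − 0.652 = -0.040.

-0.04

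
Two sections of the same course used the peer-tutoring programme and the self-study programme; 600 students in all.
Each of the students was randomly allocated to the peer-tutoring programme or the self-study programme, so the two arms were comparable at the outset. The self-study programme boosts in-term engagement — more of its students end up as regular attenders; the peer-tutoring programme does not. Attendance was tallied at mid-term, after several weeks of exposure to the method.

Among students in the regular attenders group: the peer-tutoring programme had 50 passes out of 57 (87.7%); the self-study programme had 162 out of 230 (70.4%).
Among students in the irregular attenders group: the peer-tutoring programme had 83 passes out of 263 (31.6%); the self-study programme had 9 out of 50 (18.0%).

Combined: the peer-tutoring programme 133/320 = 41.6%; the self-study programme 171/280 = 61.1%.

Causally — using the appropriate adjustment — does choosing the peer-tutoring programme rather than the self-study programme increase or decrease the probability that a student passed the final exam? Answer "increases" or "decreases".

Mid-term attendance is recorded after the teaching method and is itself shifted by it — it sits on the causal path from teaching method to outcome. Conditioning on a mediator would strip out part of the effect we want; the pooled comparison gives the total causal effect.
Pooled: the peer-tutoring programme 41.6% vs the self-study programme 61.1%; the self-study programme is higher overall.

decreases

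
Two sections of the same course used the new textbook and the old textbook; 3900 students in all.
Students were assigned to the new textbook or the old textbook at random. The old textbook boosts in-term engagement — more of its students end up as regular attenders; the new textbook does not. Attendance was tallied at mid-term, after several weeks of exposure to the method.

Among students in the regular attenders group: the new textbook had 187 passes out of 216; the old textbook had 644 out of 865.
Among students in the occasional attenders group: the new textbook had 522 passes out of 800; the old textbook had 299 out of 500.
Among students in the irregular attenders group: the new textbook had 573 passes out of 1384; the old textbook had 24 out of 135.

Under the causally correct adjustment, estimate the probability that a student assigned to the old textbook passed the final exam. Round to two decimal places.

0.64

Mid-term attendance is recorded after the teaching method and is itself shifted by it — it sits on the causal path from teaching method to outcome. Conditioning on a mediator would strip out part of the effect we want; the pooled comparison gives the total causal effect.
So P(outcome | do(the old textbook)) is just the pooled rate for the old textbook: 967/1500 = 0.645.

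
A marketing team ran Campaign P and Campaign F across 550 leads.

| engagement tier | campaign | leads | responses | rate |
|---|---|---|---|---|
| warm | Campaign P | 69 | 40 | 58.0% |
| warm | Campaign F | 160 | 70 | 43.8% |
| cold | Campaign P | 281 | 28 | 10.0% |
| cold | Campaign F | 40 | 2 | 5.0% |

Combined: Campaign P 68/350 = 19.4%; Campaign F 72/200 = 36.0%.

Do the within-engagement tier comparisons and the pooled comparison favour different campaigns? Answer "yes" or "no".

yes

Within each engagement tier level (warm 58.0% vs 43.8%; cold 10.0% vs 5.0%), Campaign P has the higher rate every time. Pooled: 19.4% vs 36.0% — Campaign F has the higher rate overall. The two comparisons disagree.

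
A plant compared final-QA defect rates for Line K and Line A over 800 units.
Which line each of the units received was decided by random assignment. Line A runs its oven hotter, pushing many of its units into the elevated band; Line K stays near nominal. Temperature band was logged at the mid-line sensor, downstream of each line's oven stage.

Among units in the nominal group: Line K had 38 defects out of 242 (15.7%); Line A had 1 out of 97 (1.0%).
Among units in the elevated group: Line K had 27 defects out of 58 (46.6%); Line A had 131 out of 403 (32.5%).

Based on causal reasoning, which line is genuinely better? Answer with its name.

Line K

In-process temperature band is recorded after the line and is itself shifted by it — it sits on the causal path from line to outcome. Conditioning on a mediator would strip out part of the effect we want; the pooled comparison gives the total causal effect.
Pooled: Line K 21.7% vs Line A 26.4%; Line K is lower overall.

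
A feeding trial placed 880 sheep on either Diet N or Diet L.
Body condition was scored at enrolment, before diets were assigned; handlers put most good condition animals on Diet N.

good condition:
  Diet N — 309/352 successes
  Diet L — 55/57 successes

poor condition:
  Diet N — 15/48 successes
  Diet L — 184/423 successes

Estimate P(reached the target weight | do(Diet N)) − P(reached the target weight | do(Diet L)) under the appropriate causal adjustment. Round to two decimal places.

The stratified and pooled comparisons disagree (Diet L wins within each starting body condition; Diet N wins overall), so the answer turns on the causal role of starting body condition.
Starting body condition satisfies the back-door criterion: it is not a descendant of the diet, and it blocks the spurious path from diet to outcome. Adjusting for it (i.e., using the within-starting body condition rates) gives the causal effect.
Adjusting over the population distribution of starting body condition: 0.465·(0.878−0.965) + 0.535·(0.312−0.435) = -0.106.

-0.11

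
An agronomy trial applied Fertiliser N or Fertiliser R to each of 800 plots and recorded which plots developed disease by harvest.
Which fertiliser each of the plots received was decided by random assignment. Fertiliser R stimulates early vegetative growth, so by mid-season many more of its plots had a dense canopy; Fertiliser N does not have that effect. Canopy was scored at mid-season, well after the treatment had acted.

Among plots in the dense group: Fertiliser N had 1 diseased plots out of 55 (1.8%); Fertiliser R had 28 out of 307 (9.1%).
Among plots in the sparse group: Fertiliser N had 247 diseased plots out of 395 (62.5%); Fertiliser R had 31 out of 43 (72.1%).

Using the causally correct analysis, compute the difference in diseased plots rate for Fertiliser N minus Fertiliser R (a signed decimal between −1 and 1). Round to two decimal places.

The stratified and pooled comparisons disagree (Fertiliser N wins within each mid-season canopy; Fertiliser R wins overall), so the answer turns on the causal role of mid-season canopy.
Mid-season canopy is recorded after the fertiliser and is itself shifted by it — it sits on the causal path from fertiliser to outcome. Conditioning on a mediator would strip out part of the effect we want; the pooled comparison gives the total causal effect.
The causal difference is the pooled difference: 0.551 − 0.169 = +0.383.

+0.38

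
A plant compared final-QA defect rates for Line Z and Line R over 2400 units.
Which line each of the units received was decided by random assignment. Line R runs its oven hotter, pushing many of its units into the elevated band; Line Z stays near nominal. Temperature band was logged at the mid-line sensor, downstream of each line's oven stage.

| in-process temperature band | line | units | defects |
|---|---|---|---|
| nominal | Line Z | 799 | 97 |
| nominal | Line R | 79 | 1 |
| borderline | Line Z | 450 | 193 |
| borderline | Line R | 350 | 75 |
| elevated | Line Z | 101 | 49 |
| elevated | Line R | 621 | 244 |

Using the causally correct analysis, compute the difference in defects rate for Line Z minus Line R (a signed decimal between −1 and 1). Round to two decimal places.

-0.05

In-process temperature band lies on the pathway line → in-process temperature band → outcome, so adjusting for it blocks the indirect effect. For the total causal effect of line, use the unadjusted pooled rates.
The causal difference is the pooled difference: 0.251 − 0.305 = -0.054.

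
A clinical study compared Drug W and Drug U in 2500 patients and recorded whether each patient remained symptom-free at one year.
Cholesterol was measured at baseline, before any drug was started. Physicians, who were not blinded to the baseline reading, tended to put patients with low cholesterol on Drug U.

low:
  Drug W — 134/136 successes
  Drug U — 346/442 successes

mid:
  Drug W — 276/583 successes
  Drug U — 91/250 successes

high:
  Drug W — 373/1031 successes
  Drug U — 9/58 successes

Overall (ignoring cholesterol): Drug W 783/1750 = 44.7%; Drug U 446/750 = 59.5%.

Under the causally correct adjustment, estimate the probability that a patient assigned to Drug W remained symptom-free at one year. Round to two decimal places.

0.54

Cholesterol is set before the drug has any effect — it is not caused by the drug — and it independently drives the outcome. That makes it a confounder, so the causal comparison is within cholesterol levels.
Standardising Drug W to the population cholesterol mix: 0.231·134/136 + 0.333·276/583 + 0.436·373/1031 = 0.543.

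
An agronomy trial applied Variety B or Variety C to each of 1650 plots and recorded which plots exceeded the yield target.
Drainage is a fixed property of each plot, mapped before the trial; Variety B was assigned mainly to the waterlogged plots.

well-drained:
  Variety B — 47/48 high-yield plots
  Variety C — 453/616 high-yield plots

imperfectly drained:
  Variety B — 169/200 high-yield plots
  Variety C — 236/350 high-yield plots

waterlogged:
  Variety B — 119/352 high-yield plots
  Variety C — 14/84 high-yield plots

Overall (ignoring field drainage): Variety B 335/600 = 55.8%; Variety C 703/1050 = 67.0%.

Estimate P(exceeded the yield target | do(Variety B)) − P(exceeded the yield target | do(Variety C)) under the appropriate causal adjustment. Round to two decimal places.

Variety B is higher inside every field drainage stratum but Variety C is higher in aggregate. Whether to stratify depends on how field drainage relates to the variety.
Nothing the variety does changes field drainage; the imbalance is an allocation artefact. With field drainage also predicting the outcome, the pooled figure is confounded, and the within-stratum comparison is the causal one.
Adjusting over the population distribution of field drainage: 0.402·(0.979−0.735) + 0.333·(0.845−0.674) + 0.264·(0.338−0.167) = +0.200.

+0.20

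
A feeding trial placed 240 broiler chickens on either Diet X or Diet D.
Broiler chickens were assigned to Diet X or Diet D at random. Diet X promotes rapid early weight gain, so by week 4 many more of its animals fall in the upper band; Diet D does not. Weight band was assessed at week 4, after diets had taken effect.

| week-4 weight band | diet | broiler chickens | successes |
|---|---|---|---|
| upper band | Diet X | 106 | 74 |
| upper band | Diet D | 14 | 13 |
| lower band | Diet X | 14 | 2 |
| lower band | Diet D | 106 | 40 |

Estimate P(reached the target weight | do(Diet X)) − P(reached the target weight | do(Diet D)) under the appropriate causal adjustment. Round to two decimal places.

Week-4 weight band is recorded after the diet and is itself shifted by it — it sits on the causal path from diet to outcome. Conditioning on a mediator would strip out part of the effect we want; the pooled comparison gives the total causal effect.
The causal difference is the pooled difference: 0.633 − 0.442 = +0.192.

+0.19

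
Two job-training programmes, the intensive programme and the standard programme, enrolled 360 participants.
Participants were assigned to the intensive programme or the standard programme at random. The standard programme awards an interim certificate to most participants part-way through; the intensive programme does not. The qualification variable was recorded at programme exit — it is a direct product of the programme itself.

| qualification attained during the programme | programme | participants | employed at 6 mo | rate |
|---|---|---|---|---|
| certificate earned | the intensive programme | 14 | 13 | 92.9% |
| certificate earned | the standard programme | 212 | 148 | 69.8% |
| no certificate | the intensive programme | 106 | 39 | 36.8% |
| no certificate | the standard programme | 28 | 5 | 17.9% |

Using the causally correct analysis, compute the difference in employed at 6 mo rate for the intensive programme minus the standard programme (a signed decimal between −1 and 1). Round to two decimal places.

Qualification attained during the programme is downstream of the programme. One should not condition on a consequence of treatment, so the overall rates are the right comparison.
The causal difference is the pooled difference: 0.433 − 0.637 = -0.204.

-0.20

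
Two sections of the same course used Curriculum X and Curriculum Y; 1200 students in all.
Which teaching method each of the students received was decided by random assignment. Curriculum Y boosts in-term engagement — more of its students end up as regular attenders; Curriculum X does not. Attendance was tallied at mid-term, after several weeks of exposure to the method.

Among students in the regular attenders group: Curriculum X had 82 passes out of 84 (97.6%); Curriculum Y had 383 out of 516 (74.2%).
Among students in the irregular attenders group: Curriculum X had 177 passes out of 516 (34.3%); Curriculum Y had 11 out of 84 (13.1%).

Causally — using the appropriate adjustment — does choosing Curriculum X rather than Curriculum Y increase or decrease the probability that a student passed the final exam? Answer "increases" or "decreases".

Mid-term attendance is recorded after the teaching method and is itself shifted by it — it sits on the causal path from teaching method to outcome. Conditioning on a mediator would strip out part of the effect we want; the pooled comparison gives the total causal effect.
Pooled: Curriculum X 43.2% vs Curriculum Y 65.7%; Curriculum Y is higher overall.

decreases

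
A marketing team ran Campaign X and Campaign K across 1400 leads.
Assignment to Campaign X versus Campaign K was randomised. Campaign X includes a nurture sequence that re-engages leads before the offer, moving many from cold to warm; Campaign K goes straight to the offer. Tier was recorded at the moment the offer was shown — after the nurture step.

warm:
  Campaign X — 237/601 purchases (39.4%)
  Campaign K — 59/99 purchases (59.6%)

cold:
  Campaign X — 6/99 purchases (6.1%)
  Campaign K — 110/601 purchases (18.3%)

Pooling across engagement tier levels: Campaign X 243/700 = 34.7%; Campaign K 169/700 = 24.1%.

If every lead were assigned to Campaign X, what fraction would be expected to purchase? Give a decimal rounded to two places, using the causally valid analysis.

0.35

Because the campaign influences engagement tier, engagement tier is a post-treatment mediator, not a confounder. Stratifying on it would bias the estimate; the causal effect is the crude pooled difference.
So P(outcome | do(Campaign X)) is just the pooled rate for Campaign X: 243/700 = 0.347.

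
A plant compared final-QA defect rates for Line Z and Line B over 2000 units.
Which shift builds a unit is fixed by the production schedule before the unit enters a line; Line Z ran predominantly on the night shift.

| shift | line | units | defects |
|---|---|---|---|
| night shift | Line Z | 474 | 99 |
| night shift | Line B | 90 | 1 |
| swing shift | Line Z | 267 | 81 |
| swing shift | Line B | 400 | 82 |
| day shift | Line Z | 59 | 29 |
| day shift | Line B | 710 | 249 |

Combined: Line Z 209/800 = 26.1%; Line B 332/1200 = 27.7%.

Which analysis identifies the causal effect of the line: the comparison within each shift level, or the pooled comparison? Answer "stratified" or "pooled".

stratified

The shift-specific comparison favours Line B throughout, but the pooled figures favour Line Z. The question is whether to condition on shift.
Shift is set before the line has any effect — it is not caused by the line — and it independently drives the outcome. That makes it a confounder, so the causal comparison is within shift levels.
Within each level — night shift: 20.9% vs 1.1%; swing shift: 30.3% vs 20.5%; day shift: 49.2% vs 35.1% — Line B is lower every time.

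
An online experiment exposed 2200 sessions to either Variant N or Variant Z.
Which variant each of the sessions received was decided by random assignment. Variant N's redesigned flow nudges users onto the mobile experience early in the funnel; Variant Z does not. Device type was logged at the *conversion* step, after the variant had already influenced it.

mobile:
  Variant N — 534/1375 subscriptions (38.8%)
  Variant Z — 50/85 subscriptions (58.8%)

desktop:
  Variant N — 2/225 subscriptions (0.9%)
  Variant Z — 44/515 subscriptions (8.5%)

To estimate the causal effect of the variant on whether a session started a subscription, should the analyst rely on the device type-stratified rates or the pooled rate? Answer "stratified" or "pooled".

Because the variant influences device type, device type is a post-treatment mediator, not a confounder. Stratifying on it would bias the estimate; the causal effect is the crude pooled difference.
Pooled: Variant N 33.5% vs Variant Z 15.7%; Variant N is higher overall.

pooled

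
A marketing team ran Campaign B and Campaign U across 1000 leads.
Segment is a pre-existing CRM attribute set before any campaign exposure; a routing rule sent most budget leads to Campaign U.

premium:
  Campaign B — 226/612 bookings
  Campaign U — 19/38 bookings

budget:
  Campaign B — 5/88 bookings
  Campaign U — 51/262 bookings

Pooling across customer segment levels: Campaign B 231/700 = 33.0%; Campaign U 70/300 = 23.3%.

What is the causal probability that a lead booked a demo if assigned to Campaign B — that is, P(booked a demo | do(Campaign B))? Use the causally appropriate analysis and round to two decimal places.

Nothing the campaign does changes customer segment; the imbalance is an allocation artefact. With customer segment also predicting the outcome, the pooled figure is confounded, and the within-stratum comparison is the causal one.
Standardising Campaign B to the population customer segment mix: 0.650·226/612 + 0.350·5/88 = 0.260.

0.26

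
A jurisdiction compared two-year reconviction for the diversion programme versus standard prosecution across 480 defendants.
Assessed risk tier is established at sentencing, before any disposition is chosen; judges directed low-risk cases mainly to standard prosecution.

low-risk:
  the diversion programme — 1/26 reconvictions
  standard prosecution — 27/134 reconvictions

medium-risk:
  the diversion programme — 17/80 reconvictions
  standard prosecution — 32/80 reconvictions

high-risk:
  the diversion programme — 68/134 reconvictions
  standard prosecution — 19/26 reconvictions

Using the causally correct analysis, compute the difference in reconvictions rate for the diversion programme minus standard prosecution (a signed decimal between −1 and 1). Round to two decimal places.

-0.19

Nothing the disposition does changes assessed risk tier; the imbalance is an allocation artefact. With assessed risk tier also predicting the outcome, the pooled figure is confounded, and the within-stratum comparison is the causal one.
Adjusting over the population distribution of assessed risk tier: 0.333·(0.038−0.201) + 0.333·(0.212−0.400) + 0.333·(0.507−0.731) = -0.191.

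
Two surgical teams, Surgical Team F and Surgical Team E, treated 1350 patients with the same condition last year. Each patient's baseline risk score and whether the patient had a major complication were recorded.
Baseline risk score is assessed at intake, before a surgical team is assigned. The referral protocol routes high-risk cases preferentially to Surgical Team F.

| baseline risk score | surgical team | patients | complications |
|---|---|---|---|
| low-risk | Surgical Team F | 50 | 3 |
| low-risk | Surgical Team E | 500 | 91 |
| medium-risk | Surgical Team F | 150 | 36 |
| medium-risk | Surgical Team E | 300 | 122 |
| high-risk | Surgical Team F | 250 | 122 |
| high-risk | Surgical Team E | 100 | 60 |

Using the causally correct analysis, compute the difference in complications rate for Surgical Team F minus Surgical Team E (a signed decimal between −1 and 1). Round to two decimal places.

-0.13

Within every baseline risk score level Surgical Team F has the lower rate, yet pooled Surgical Team E does — Simpson's reversal.
The imbalance in baseline risk score arose from how patients were allocated, not from anything the surgical team did; and baseline risk score independently affects the outcome. The pooled gap is confounded — condition on baseline risk score.
Adjusting over the population distribution of baseline risk score: 0.407·(0.060−0.182) + 0.333·(0.240−0.407) + 0.259·(0.488−0.600) = -0.134.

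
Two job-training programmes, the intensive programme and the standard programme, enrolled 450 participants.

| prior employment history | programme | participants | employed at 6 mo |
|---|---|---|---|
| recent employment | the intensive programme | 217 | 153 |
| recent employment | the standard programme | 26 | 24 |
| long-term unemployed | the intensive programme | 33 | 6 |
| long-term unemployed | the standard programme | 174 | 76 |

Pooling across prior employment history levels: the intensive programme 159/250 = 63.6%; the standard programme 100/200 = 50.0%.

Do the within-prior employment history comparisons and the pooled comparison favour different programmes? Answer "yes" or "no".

Within each prior employment history level (recent employment 70.5% vs 92.3%; long-term unemployed 18.2% vs 43.7%), the standard programme has the higher rate every time. Pooled: 63.6% vs 50.0% — the intensive programme has the higher rate overall. The two comparisons disagree.

yes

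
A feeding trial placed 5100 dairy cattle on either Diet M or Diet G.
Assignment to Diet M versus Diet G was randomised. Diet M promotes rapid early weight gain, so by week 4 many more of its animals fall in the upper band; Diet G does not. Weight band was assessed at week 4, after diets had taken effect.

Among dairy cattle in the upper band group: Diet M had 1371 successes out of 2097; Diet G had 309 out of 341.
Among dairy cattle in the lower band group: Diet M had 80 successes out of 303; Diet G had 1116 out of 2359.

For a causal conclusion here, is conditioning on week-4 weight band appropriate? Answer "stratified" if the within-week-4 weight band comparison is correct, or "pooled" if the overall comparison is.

Week-4 weight band here is a post-treatment variable shaped by the diet; conditioning on it would introduce bias rather than remove it. The overall comparison is the causal one.
Pooled: Diet M 60.5% vs Diet G 52.8%; Diet M is higher overall.

pooled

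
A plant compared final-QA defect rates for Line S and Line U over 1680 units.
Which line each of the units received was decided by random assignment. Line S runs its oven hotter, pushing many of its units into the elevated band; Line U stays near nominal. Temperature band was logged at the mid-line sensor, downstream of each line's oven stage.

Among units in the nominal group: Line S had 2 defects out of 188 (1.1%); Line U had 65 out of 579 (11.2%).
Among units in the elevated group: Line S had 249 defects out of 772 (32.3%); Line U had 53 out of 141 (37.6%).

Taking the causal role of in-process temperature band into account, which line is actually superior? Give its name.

In-process temperature band lies on the pathway line → in-process temperature band → outcome, so adjusting for it blocks the indirect effect. For the total causal effect of line, use the unadjusted pooled rates.
Pooled: Line S 26.1% vs Line U 16.4%; Line U is lower overall.

Line U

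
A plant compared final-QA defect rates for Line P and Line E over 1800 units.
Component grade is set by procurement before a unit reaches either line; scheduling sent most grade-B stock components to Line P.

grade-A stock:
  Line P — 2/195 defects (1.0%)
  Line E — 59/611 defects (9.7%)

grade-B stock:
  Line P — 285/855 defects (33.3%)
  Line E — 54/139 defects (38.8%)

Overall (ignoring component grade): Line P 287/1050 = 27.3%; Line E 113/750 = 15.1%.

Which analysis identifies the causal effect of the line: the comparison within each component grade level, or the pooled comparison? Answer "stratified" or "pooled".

The imbalance in component grade arose from how units were allocated, not from anything the line did; and component grade independently affects the outcome. The pooled gap is confounded — condition on component grade.
Within each level — grade-A stock: 1.0% vs 9.7%; grade-B stock: 33.3% vs 38.8% — Line P is lower every time.

stratified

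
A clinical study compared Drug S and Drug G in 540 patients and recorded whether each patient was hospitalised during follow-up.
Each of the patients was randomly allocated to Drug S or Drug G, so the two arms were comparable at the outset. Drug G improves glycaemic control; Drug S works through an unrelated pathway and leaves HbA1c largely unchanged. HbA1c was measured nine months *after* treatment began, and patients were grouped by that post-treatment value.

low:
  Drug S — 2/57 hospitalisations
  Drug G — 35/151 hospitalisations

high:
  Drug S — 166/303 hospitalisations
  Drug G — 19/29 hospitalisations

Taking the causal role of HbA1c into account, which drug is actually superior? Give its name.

The stratified and pooled comparisons disagree (Drug S wins within each HbA1c; Drug G wins overall), so the answer turns on the causal role of HbA1c.
HbA1c lies on the pathway drug → HbA1c → outcome, so adjusting for it blocks the indirect effect. For the total causal effect of drug, use the unadjusted pooled rates.
Pooled: Drug S 46.7% vs Drug G 30.0%; Drug G is lower overall.

Drug G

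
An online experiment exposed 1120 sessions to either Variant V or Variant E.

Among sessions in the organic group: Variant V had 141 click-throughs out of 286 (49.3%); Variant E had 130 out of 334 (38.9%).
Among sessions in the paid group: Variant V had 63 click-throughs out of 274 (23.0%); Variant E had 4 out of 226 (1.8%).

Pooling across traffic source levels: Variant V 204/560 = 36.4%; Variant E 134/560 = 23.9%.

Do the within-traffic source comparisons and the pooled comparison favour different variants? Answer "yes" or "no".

Within each traffic source level (organic 49.3% vs 38.9%; paid 23.0% vs 1.8%), Variant V has the higher rate every time. Pooled: 36.4% vs 23.9% — Variant V has the higher rate overall. They agree.

no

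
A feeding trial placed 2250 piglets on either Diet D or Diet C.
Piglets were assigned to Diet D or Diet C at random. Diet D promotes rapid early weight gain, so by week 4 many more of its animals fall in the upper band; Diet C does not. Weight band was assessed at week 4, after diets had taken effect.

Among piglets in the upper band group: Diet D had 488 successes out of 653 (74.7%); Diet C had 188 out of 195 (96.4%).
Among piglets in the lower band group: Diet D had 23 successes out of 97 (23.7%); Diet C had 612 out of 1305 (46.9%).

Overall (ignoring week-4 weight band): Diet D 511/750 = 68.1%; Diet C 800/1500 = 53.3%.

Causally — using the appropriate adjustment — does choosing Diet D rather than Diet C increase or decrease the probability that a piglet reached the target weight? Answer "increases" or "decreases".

increases

Diet C is higher inside every week-4 weight band stratum but Diet D is higher in aggregate. Whether to stratify depends on how week-4 weight band relates to the diet.
Week-4 weight band lies on the pathway diet → week-4 weight band → outcome, so adjusting for it blocks the indirect effect. For the total causal effect of diet, use the unadjusted pooled rates.
Pooled: Diet D 68.1% vs Diet C 53.3%; Diet D is higher overall.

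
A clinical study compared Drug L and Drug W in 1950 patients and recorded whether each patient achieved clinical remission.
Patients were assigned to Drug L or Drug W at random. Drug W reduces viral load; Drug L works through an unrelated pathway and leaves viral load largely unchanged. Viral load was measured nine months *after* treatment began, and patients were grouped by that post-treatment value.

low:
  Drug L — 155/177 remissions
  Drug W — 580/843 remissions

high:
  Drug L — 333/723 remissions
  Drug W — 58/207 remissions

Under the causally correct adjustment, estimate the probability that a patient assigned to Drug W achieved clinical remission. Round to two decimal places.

Viral load is recorded after the drug and is itself shifted by it — it sits on the causal path from drug to outcome. Conditioning on a mediator would strip out part of the effect we want; the pooled comparison gives the total causal effect.
So P(outcome | do(Drug W)) is just the pooled rate for Drug W: 638/1050 = 0.608.

0.61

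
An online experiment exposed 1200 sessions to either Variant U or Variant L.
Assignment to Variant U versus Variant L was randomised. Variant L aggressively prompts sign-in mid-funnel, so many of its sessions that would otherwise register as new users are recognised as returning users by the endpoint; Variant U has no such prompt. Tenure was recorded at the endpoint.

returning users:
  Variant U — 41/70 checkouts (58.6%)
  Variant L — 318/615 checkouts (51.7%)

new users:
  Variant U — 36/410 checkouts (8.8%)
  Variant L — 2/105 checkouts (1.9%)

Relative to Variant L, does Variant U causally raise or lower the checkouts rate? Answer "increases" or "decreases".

decreases

The user tenure-specific comparison favours Variant U throughout, but the pooled figures favour Variant L. The question is whether to condition on user tenure.
Because the variant influences user tenure, user tenure is a post-treatment mediator, not a confounder. Stratifying on it would bias the estimate; the causal effect is the crude pooled difference.
Pooled: Variant U 16.0% vs Variant L 44.4%; Variant L is higher overall.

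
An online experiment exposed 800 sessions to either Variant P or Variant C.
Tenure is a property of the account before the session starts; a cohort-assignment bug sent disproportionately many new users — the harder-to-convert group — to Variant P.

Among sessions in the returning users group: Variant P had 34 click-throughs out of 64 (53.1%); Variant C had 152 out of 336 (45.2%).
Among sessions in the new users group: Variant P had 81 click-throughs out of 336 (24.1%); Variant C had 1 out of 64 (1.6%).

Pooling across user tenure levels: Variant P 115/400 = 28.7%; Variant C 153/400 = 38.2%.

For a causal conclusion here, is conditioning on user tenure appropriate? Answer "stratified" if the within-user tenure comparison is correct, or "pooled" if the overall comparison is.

stratified

Here user tenure is a common cause — it drives both which variant a case falls under and the outcome. The crude comparison mixes populations; the stratum-specific rates are the causally relevant ones.
Within each level — returning users: 53.1% vs 45.2%; new users: 24.1% vs 1.6% — Variant P is higher every time.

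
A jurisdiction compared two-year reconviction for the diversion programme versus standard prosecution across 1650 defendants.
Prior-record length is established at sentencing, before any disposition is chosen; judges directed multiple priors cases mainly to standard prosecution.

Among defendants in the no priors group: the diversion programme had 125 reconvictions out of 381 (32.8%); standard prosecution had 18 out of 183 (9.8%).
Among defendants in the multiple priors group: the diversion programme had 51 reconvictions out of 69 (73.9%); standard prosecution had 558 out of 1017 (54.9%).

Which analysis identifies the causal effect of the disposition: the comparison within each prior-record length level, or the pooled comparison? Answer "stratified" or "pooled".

Prior-record length satisfies the back-door criterion: it is not a descendant of the disposition, and it blocks the spurious path from disposition to outcome. Adjusting for it (i.e., using the within-prior-record length rates) gives the causal effect.
Within each level — no priors: 32.8% vs 9.8%; multiple priors: 73.9% vs 54.9% — standard prosecution is lower every time.

stratified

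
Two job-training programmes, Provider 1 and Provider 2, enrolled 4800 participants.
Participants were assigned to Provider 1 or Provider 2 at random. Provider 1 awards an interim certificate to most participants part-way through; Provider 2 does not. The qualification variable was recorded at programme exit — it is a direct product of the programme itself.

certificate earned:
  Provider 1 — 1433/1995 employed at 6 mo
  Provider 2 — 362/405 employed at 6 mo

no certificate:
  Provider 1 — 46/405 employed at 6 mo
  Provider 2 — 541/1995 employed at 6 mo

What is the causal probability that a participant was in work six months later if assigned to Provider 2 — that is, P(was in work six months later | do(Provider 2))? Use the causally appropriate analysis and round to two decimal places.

0.38

Within every qualification attained during the programme level Provider 2 has the higher rate, yet pooled Provider 1 does — Simpson's reversal.
Qualification attained during the programme here is a post-treatment variable shaped by the programme; conditioning on it would introduce bias rather than remove it. The overall comparison is the causal one.
So P(outcome | do(Provider 2)) is just the pooled rate for Provider 2: 903/2400 = 0.376.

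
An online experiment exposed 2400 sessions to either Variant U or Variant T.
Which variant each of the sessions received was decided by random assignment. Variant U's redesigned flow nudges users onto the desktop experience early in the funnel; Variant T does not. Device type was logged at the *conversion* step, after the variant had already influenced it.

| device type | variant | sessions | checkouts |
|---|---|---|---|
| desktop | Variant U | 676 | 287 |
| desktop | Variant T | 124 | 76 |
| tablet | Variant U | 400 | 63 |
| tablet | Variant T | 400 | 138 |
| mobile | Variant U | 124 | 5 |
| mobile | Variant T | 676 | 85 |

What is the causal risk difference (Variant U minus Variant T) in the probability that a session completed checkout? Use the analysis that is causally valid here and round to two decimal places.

Device type lies on the pathway variant → device type → outcome, so adjusting for it blocks the indirect effect. For the total causal effect of variant, use the unadjusted pooled rates.
The causal difference is the pooled difference: 0.296 − 0.249 = +0.047.

+0.05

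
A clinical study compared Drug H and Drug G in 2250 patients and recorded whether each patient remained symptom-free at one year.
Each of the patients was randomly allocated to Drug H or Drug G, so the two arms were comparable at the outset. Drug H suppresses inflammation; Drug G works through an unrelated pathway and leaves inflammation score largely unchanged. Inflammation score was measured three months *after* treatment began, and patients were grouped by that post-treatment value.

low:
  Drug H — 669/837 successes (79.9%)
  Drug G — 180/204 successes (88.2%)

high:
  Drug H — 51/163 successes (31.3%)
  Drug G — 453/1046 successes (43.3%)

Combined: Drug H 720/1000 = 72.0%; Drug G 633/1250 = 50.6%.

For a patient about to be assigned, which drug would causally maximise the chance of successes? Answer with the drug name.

Drug H

Inflammation score is recorded after the drug and is itself shifted by it — it sits on the causal path from drug to outcome. Conditioning on a mediator would strip out part of the effect we want; the pooled comparison gives the total causal effect.
Pooled: Drug H 72.0% vs Drug G 50.6%; Drug H is higher overall.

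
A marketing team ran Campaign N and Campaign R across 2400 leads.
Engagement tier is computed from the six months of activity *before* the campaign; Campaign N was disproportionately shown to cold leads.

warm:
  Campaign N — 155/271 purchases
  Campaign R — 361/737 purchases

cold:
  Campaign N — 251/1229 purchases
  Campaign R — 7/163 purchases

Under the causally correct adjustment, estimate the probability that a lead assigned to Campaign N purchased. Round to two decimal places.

0.36

The stratified and pooled comparisons disagree (Campaign N wins within each engagement tier; Campaign R wins overall), so the answer turns on the causal role of engagement tier.
The imbalance in engagement tier arose from how leads were allocated, not from anything the campaign did; and engagement tier independently affects the outcome. The pooled gap is confounded — condition on engagement tier.
Standardising Campaign N to the population engagement tier mix: 0.420·155/271 + 0.580·251/1229 = 0.359.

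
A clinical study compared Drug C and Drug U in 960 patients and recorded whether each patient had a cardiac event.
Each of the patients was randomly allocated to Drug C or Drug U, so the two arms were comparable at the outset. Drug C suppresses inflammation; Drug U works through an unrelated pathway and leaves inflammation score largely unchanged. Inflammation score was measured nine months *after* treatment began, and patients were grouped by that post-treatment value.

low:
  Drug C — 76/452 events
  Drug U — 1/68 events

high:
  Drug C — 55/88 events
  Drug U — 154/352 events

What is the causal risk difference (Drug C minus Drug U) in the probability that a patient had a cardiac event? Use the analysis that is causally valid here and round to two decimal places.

The distribution of inflammation score is itself part of what the drug does — it is an intermediate outcome. Holding it fixed would remove that part of the effect; the total effect is the pooled difference.
The causal difference is the pooled difference: 0.243 − 0.369 = -0.126.

-0.13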